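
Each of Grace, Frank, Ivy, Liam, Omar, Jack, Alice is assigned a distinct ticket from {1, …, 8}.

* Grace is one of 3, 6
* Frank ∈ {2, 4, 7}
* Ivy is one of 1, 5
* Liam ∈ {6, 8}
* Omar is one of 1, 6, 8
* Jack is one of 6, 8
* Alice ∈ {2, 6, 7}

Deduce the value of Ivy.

5

Liam and Jack between them cover only {6, 8} — a naked pair. Remove those values from Grace, Omar, Alice.
Grace's domain is down to {3}, so Grace = 3.
Omar must be 1 (only option left). Eliminate 1 elsewhere: Ivy.
So Ivy = 5.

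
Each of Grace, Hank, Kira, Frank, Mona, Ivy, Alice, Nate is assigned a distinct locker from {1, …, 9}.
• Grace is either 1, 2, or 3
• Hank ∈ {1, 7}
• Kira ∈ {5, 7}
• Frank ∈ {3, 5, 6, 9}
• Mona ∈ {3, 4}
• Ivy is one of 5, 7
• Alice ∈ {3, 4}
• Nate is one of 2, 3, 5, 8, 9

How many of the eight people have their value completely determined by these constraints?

Kira and Ivy between them cover only {5, 7} — a naked pair. Remove those values from Hank, Frank, Nate.
That leaves Hank = 1. Remove 1 from Grace.
The 2 variables Mona and Alice are confined to {3, 4}, which locks those values in; drop them from Grace, Frank, Nate.
That leaves Grace = 2. Remove 2 from Nate.
Determined: Grace=2, Hank=1. The other people each still have more than one consistent value. That makes 2.

2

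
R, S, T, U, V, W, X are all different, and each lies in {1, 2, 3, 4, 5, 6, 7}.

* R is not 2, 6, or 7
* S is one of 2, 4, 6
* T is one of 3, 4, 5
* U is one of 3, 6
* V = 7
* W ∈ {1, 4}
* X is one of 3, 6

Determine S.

2

V has just one choice, so V = 7.
Among the 6 still-open variables, 2 fits only S (and all 6 values in {1, 2, 3, 4, 5, 6} must be used), so S = 2.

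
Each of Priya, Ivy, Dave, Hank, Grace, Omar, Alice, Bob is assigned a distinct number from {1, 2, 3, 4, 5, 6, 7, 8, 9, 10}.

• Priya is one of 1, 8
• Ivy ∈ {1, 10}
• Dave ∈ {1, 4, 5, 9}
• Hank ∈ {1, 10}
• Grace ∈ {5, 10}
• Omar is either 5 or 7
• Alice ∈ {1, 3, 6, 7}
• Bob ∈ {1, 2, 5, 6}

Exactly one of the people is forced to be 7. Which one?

Ivy and Hank share exactly the 2 values {1, 10}; by pigeonhole those values go to them, so strike 1, 10 from Priya, Dave, Grace, Alice, Bob.
Priya has just one choice, so Priya = 8.
Grace must be 5 (only option left). Remove 5 from Dave, Omar, Bob.
So 7 goes to Omar.

Omar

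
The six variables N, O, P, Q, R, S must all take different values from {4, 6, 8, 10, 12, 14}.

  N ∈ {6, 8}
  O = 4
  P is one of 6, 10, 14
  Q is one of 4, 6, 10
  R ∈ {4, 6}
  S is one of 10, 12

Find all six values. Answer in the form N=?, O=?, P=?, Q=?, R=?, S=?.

N=8, O=4, P=14, Q=10, R=6, S=12

O must be 4 (only option left). Remove 4 from Q, R.
R must be 6 (only option left). So N, P, Q can't be 6.
N has just one choice, so N = 8.
Q's domain is down to {10}, so Q = 10. So P, S can't be 10.
S must be 12 (only option left).
That leaves P = 14.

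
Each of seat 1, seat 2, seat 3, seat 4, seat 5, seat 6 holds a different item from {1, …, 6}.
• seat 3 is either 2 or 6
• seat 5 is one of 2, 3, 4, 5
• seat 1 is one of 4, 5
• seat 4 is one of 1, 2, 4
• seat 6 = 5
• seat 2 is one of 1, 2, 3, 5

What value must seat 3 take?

seat 6 has just one choice, so seat 6 = 5. Eliminate 5 elsewhere: seat 1, seat 2, seat 5.
seat 1 must be 4 (only option left). So seat 4, seat 5 can't be 4.
Among the 4 still-open variables, 6 fits only seat 3 (and all 4 values in {1, 2, 3, 6} must be used), so seat 3 = 6.

6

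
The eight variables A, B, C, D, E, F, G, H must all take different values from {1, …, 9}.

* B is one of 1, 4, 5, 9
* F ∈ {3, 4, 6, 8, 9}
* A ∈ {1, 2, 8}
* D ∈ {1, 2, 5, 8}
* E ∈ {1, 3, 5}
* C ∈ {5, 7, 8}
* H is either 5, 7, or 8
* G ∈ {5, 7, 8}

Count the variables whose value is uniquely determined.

The 3 variables C, G, H are confined to {5, 7, 8}, which locks those values in; drop them from A, B, D, E, F.
A and D share exactly the 2 values {1, 2}; by pigeonhole those values go to them, so strike 1, 2 from B, E.
E's domain is down to {3}, so E = 3. Strike 3 from F.
Determined: E=3. The other variables each still have more than one consistent value. That makes 1.

1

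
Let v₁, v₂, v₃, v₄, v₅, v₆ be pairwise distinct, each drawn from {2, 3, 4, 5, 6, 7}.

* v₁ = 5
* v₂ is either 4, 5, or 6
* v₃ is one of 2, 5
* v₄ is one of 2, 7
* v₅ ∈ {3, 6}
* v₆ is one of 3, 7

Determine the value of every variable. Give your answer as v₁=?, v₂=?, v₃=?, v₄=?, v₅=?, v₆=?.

v₁=5, v₂=4, v₃=2, v₄=7, v₅=6, v₆=3

v₁'s domain is down to {5}, so v₁ = 5. Remove 5 from v₂, v₃.
v₃'s domain is down to {2}, so v₃ = 2. Eliminate 2 elsewhere: v₄.
That leaves v₄ = 7. So v₆ can't be 7.
That leaves v₆ = 3. Strike 3 from v₅.
v₅ must be 6 (only option left). Eliminate 6 elsewhere: v₂.
That leaves v₂ = 4.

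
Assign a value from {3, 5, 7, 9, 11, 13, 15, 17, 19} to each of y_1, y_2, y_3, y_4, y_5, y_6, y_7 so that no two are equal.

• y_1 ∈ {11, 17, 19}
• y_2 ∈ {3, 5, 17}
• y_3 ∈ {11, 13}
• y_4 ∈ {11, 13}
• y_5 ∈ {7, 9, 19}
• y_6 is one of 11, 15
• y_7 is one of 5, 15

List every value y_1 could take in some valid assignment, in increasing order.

17, 19

y_3 and y_4 between them cover only {11, 13} — a naked pair. Remove those values from y_1, y_6.
y_6 must be 15 (only option left). Eliminate 15 elsewhere: y_7.
y_7's domain is down to {5}, so y_7 = 5. Eliminate 5 elsewhere: y_2.
No further eliminations apply; y_1 can still be any of 17, 19.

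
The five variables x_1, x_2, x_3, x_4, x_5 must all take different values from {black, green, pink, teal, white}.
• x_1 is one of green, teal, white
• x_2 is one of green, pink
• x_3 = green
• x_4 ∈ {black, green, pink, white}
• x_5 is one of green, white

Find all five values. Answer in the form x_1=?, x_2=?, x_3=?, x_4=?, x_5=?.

x_3 has just one choice, so x_3 = green. Eliminate green elsewhere: x_1, x_2, x_4, x_5.
x_5's domain is down to {white}, so x_5 = white. So x_1, x_4 can't be white.
That leaves x_1 = teal.
That leaves x_2 = pink. Strike pink from x_4.
x_4 has just one choice, so x_4 = black.

x_1=teal, x_2=pink, x_3=green, x_4=black, x_5=white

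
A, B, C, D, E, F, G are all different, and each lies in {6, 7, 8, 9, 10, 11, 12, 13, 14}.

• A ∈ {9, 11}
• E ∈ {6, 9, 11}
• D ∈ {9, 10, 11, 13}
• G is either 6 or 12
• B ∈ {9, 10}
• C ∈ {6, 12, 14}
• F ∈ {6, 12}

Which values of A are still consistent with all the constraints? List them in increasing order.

The 7 variables together cover exactly {6, 9, 10, 11, 12, 13, 14} — 7 values for 7 variables — and 13 appears only in D's list, so D = 13.
Among the 6 still-open variables, 10 fits only B (and all 6 values in {6, 9, 10, 11, 12, 14} must be used), so B = 10.
Among the 5 still-open variables, 14 fits only C (and all 5 values in {6, 9, 11, 12, 14} must be used), so C = 14.
The 2 variables F and G are confined to {6, 12}, which locks those values in; drop them from E.
No further eliminations apply; A can still be any of 9, 11.

9, 11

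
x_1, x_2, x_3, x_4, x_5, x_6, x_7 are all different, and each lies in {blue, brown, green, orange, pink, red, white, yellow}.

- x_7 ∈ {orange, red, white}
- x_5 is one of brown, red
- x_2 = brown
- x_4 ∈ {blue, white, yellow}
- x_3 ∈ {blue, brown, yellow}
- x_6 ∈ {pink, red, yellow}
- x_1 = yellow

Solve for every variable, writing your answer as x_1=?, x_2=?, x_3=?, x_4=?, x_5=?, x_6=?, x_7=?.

x_1 has just one choice, so x_1 = yellow. Eliminate yellow elsewhere: x_3, x_4, x_6.
x_2's domain is down to {brown}, so x_2 = brown. So x_3, x_5 can't be brown.
x_3's domain is down to {blue}, so x_3 = blue. Remove blue from x_4.
That leaves x_4 = white. Eliminate white elsewhere: x_7.
x_5 must be red (only option left). Eliminate red elsewhere: x_6, x_7.
x_6 must be pink (only option left).
x_7 must be orange (only option left).

x_1=yellow, x_2=brown, x_3=blue, x_4=white, x_5=red, x_6=pink, x_7=orange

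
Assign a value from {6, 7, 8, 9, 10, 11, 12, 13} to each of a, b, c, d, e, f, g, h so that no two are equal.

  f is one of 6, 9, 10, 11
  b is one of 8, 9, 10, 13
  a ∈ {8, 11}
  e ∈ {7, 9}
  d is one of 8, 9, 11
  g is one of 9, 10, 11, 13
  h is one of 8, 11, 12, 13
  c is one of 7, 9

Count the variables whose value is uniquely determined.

2

The 8 variables draw from only 8 values {6, 7, 8, 9, 10, 11, 12, 13}, so each is used; only f can be 6, hence f = 6.
The 7 still-open variables together cover exactly {7, 8, 9, 10, 11, 12, 13} — 7 values for 7 variables — and 12 appears only in h's list, so h = 12.
The 2 variables c and e are confined to {7, 9}, which locks those values in; drop them from b, d, g.
a and d between them cover only {8, 11} — a naked pair. Remove those values from b, g.
Determined: f=6, h=12. The other variables each still have more than one consistent value. That makes 2.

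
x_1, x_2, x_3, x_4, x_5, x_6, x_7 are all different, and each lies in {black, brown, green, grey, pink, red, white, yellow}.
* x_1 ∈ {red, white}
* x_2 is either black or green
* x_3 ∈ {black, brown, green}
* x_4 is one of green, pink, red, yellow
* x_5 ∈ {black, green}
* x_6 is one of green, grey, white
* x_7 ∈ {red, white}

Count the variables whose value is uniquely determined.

2

x_1 and x_7 between them cover only {red, white} — a naked pair. Remove those values from x_4, x_6.
The 2 variables x_2 and x_5 are confined to {black, green}, which locks those values in; drop them from x_3, x_4, x_6.
That leaves x_3 = brown.
x_6 has just one choice, so x_6 = grey.
Determined: x_3=brown, x_6=grey. The other variables each still have more than one consistent value. That makes 2.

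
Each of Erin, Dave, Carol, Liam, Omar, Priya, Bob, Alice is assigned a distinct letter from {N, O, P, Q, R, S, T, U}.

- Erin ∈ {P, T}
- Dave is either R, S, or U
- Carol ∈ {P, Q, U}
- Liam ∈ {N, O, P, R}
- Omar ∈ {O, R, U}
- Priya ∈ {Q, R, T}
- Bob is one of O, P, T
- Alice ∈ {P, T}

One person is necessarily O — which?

The 8 variables draw from only 8 values {N, O, P, Q, R, S, T, U}, so each is used; only Liam can be N, hence Liam = N.
The 7 still-open variables draw from only 7 values {O, P, Q, R, S, T, U}, so each is used; only Dave can be S, hence Dave = S.
Erin and Alice between them cover only {P, T} — a naked pair. Remove those values from Carol, Priya, Bob.
So O goes to Bob.

Bob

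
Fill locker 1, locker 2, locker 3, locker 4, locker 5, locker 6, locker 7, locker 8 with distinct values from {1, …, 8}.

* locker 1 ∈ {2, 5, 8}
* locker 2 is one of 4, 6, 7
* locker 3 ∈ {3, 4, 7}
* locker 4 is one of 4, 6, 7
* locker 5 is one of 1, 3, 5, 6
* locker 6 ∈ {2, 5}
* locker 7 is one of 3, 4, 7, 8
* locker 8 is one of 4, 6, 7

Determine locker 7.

8

Among the 8 variables, 1 fits only locker 5 (and all 8 values in {1, 2, 3, 4, 5, 6, 7, 8} must be used), so locker 5 = 1.
The 3 variables locker 2, locker 4, locker 8 are confined to {4, 6, 7}, which locks those values in; drop them from locker 3, locker 7.
That leaves locker 3 = 3. Strike 3 from locker 7.
So locker 7 = 8.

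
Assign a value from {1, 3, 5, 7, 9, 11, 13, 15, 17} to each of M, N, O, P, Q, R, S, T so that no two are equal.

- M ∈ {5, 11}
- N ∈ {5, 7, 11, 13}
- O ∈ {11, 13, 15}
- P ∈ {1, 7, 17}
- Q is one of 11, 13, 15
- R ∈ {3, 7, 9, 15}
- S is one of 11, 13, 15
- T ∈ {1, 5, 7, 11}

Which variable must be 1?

T

The 3 variables O, Q, S are confined to {11, 13, 15}, which locks those values in; drop them from M, N, R, T.
That leaves M = 5. So N, T can't be 5.
N must be 7 (only option left). Remove 7 from P, R, T.
So 1 goes to T.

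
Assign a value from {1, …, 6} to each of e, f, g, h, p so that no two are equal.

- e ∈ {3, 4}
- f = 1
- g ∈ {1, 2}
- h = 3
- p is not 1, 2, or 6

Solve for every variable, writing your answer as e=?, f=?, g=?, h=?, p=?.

e=4, f=1, g=2, h=3, p=5

f has just one choice, so f = 1. Remove 1 from g.
That leaves g = 2.
h must be 3 (only option left). Eliminate 3 elsewhere: e, p.
That leaves e = 4. Strike 4 from p.
p must be 5 (only option left).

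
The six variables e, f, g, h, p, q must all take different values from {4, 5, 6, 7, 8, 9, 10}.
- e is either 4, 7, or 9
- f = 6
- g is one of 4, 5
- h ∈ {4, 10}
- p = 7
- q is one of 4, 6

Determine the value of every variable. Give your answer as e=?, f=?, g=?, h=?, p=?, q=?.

f must be 6 (only option left). So q can't be 6.
p must be 7 (only option left). So e can't be 7.
That leaves q = 4. Eliminate 4 elsewhere: e, g, h.
e has just one choice, so e = 9.
g's domain is down to {5}, so g = 5.
h's domain is down to {10}, so h = 10.

e=9, f=6, g=5, h=10, p=7, q=4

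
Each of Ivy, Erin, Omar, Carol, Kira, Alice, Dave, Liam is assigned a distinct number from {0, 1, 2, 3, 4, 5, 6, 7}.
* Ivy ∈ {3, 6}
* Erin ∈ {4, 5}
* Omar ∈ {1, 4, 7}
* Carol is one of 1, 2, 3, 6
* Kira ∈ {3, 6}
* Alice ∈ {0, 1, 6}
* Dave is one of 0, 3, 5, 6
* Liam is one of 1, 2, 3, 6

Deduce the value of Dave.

The 8 variables draw from only 8 values {0, 1, 2, 3, 4, 5, 6, 7}, so each is used; only Omar can be 7, hence Omar = 7.
Among the 7 still-open variables, 4 fits only Erin (and all 7 values in {0, 1, 2, 3, 4, 5, 6} must be used), so Erin = 4.
The 6 still-open variables together cover exactly {0, 1, 2, 3, 5, 6} — 6 values for 6 variables — and 5 appears only in Dave's list, so Dave = 5.

5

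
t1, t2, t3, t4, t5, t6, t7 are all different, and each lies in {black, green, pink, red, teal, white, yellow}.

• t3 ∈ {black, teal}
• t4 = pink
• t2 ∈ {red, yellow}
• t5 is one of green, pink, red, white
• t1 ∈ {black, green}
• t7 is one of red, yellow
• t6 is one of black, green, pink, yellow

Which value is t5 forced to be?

t4 has just one choice, so t4 = pink. Eliminate pink elsewhere: t5, t6.
The 6 still-open variables draw from only 6 values {black, green, red, teal, white, yellow}, so each is used; only t3 can be teal, hence t3 = teal.
The 5 still-open variables together cover exactly {black, green, red, white, yellow} — 5 values for 5 variables — and white appears only in t5's list, so t5 = white.

white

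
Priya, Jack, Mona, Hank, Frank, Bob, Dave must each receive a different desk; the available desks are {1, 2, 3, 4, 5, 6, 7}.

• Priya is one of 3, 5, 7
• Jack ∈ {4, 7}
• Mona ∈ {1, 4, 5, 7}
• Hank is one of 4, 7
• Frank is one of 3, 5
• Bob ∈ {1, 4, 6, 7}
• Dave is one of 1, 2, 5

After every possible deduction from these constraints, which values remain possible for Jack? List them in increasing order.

The 7 variables together cover exactly {1, 2, 3, 4, 5, 6, 7} — 7 values for 7 variables — and 2 appears only in Dave's list, so Dave = 2.
Among the 6 still-open variables, 6 fits only Bob (and all 6 values in {1, 3, 4, 5, 6, 7} must be used), so Bob = 6.
Among the 5 still-open variables, 1 fits only Mona (and all 5 values in {1, 3, 4, 5, 7} must be used), so Mona = 1.
Jack and Hank between them cover only {4, 7} — a naked pair. Remove those values from Priya.
No further eliminations apply; Jack can still be any of 4, 7.

4, 7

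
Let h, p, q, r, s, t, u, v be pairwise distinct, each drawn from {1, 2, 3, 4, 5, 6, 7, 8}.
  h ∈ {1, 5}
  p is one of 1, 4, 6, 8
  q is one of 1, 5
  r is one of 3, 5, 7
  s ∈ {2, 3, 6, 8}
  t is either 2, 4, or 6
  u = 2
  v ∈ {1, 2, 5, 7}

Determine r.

u has just one choice, so u = 2. Strike 2 from s, t, v.
h and q share exactly the 2 values {1, 5}; by pigeonhole those values go to them, so strike 1, 5 from p, r, v.
v must be 7 (only option left). Strike 7 from r.
So r = 3.

3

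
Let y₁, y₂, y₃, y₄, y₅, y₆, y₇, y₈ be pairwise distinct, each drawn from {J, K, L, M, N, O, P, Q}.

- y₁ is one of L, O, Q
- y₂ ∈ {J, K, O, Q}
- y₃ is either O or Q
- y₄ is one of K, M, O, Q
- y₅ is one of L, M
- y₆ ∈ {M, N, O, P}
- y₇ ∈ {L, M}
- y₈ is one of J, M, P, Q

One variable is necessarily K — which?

The 8 variables draw from only 8 values {J, K, L, M, N, O, P, Q}, so each is used; only y₆ can be N, hence y₆ = N.
The 7 still-open variables draw from only 7 values {J, K, L, M, O, P, Q}, so each is used; only y₈ can be P, hence y₈ = P.
Among the 6 still-open variables, J fits only y₂ (and all 6 values in {J, K, L, M, O, Q} must be used), so y₂ = J.
The 5 still-open variables together cover exactly {K, L, M, O, Q} — 5 values for 5 variables — and K appears only in y₄'s list, so y₄ = K.

y₄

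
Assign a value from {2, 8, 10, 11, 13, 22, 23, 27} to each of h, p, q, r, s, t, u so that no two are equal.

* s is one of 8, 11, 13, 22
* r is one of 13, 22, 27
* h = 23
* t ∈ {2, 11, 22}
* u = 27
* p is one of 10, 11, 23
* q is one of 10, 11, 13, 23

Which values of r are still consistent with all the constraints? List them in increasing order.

h has just one choice, so h = 23. So p, q can't be 23.
u has just one choice, so u = 27. Remove 27 from r.
No further eliminations apply; r can still be any of 13, 22.

13, 22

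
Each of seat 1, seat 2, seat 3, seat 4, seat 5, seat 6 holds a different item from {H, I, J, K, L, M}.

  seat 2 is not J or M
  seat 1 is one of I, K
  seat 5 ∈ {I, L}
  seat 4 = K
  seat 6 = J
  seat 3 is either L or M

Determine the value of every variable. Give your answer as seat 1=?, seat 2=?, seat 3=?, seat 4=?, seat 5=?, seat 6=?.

seat 4's domain is down to {K}, so seat 4 = K. So seat 1, seat 2 can't be K.
seat 6 must be J (only option left).
seat 1's domain is down to {I}, so seat 1 = I. Strike I from seat 2, seat 5.
seat 5's domain is down to {L}, so seat 5 = L. Remove L from seat 2, seat 3.
seat 2 must be H (only option left).
That leaves seat 3 = M.

seat 1=I, seat 2=H, seat 3=M, seat 4=K, seat 5=L, seat 6=J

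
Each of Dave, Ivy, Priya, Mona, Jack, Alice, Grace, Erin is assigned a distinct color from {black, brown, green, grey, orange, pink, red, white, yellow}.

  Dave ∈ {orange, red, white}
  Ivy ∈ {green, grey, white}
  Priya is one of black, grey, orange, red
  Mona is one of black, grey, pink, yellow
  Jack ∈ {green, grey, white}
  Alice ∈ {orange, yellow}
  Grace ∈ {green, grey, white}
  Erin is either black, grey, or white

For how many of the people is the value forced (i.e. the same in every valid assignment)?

3

Among the 8 variables, pink fits only Mona (and all 8 values in {black, green, grey, orange, pink, red, white, yellow} must be used), so Mona = pink.
The 7 still-open variables together cover exactly {black, green, grey, orange, red, white, yellow} — 7 values for 7 variables — and yellow appears only in Alice's list, so Alice = yellow.
Ivy, Jack, Grace share exactly the 3 values {green, grey, white}; by pigeonhole those values go to them, so strike green, grey, white from Dave, Priya, Erin.
Erin has just one choice, so Erin = black. Eliminate black elsewhere: Priya.
Determined: Mona=pink, Alice=yellow, Erin=black. The other people each still have more than one consistent value. That makes 3.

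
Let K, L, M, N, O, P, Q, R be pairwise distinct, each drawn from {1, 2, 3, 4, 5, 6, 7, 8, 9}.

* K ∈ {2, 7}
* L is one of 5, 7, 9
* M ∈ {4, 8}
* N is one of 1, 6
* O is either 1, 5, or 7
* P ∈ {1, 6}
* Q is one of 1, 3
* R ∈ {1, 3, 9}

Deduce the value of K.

2

N and P share exactly the 2 values {1, 6}; by pigeonhole those values go to them, so strike 1, 6 from O, Q, R.
That leaves Q = 3. Strike 3 from R.
R's domain is down to {9}, so R = 9. Strike 9 from L.
The 2 variables L and O are confined to {5, 7}, which locks those values in; drop them from K.
So K = 2.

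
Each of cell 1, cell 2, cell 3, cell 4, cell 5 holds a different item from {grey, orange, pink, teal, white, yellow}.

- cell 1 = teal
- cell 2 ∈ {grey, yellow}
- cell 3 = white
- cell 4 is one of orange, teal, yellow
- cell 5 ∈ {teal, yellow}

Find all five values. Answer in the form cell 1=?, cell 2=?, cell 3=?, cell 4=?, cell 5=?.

cell 1 has just one choice, so cell 1 = teal. Remove teal from cell 4, cell 5.
cell 3 has just one choice, so cell 3 = white.
That leaves cell 5 = yellow. Strike yellow from cell 2, cell 4.
That leaves cell 2 = grey.
cell 4 must be orange (only option left).

cell 1=teal, cell 2=grey, cell 3=white, cell 4=orange, cell 5=yellow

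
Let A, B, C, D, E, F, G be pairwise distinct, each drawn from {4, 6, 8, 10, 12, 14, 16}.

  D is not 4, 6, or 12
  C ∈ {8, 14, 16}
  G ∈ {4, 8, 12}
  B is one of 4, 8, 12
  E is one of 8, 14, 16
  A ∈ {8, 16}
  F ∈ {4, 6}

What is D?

10

The 7 variables draw from only 7 values {4, 6, 8, 10, 12, 14, 16}, so each is used; only F can be 6, hence F = 6.
Among the 6 still-open variables, 10 fits only D (and all 6 values in {4, 8, 10, 12, 14, 16} must be used), so D = 10.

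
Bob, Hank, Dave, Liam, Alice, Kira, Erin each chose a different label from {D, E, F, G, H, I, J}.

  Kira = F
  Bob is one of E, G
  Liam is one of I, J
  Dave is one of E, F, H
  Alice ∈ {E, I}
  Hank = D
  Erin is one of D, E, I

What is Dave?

Hank has just one choice, so Hank = D. Strike D from Erin.
That leaves Kira = F. Remove F from Dave.
The 5 still-open variables together cover exactly {E, G, H, I, J} — 5 values for 5 variables — and G appears only in Bob's list, so Bob = G.
The 4 still-open variables draw from only 4 values {E, H, I, J}, so each is used; only Dave can be H, hence Dave = H.

H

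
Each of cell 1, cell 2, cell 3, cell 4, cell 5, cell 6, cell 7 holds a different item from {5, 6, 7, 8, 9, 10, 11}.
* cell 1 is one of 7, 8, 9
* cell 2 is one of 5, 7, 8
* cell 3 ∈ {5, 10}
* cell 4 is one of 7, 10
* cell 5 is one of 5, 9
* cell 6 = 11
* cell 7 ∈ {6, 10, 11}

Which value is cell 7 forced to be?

6

cell 6 must be 11 (only option left). Remove 11 from cell 7.
Among the 6 still-open variables, 6 fits only cell 7 (and all 6 values in {5, 6, 7, 8, 9, 10} must be used), so cell 7 = 6.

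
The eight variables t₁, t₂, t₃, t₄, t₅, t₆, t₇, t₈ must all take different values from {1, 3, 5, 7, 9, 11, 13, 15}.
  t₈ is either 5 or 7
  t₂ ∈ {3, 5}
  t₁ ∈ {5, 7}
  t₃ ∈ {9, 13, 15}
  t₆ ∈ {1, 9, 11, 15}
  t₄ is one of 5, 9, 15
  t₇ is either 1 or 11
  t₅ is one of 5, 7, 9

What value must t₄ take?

Among the 8 variables, 3 fits only t₂ (and all 8 values in {1, 3, 5, 7, 9, 11, 13, 15} must be used), so t₂ = 3.
The 7 still-open variables together cover exactly {1, 5, 7, 9, 11, 13, 15} — 7 values for 7 variables — and 13 appears only in t₃'s list, so t₃ = 13.
t₁ and t₈ between them cover only {5, 7} — a naked pair. Remove those values from t₄, t₅.
That leaves t₅ = 9. So t₄, t₆ can't be 9.
So t₄ = 15.

15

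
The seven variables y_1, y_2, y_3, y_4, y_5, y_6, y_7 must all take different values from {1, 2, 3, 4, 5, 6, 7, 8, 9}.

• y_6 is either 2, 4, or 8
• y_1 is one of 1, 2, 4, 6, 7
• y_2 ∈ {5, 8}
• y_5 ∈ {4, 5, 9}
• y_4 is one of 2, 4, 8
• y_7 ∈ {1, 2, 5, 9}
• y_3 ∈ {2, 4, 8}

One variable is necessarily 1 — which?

y_7

The 3 variables y_3, y_4, y_6 are confined to {2, 4, 8}, which locks those values in; drop them from y_1, y_2, y_5, y_7.
That leaves y_2 = 5. Eliminate 5 elsewhere: y_5, y_7.
That leaves y_5 = 9. Remove 9 from y_7.
So 1 goes to y_7.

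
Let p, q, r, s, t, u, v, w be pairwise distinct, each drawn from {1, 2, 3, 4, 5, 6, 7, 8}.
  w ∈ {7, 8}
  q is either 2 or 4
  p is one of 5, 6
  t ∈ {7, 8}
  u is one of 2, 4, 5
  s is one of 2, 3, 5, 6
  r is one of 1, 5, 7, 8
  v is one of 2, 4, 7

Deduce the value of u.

The 8 variables draw from only 8 values {1, 2, 3, 4, 5, 6, 7, 8}, so each is used; only r can be 1, hence r = 1.
The 7 still-open variables together cover exactly {2, 3, 4, 5, 6, 7, 8} — 7 values for 7 variables — and 3 appears only in s's list, so s = 3.
Among the 6 still-open variables, 6 fits only p (and all 6 values in {2, 4, 5, 6, 7, 8} must be used), so p = 6.
The 5 still-open variables draw from only 5 values {2, 4, 5, 7, 8}, so each is used; only u can be 5, hence u = 5.

5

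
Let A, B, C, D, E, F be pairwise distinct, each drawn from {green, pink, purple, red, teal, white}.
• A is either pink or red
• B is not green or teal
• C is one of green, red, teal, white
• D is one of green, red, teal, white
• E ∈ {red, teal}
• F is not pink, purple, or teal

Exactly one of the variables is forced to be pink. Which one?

A

The 6 variables draw from only 6 values {green, pink, purple, red, teal, white}, so each is used; only B can be purple, hence B = purple.
The 5 still-open variables draw from only 5 values {green, pink, red, teal, white}, so each is used; only A can be pink, hence A = pink.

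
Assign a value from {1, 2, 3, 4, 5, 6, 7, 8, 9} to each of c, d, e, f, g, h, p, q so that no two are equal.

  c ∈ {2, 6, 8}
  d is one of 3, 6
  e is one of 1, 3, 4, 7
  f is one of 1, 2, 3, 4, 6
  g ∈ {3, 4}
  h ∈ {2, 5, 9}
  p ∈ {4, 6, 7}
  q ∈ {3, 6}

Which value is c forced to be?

d and q between them cover only {3, 6} — a naked pair. Remove those values from c, e, f, g, p.
g has just one choice, so g = 4. Eliminate 4 elsewhere: e, f, p.
p has just one choice, so p = 7. Strike 7 from e.
e's domain is down to {1}, so e = 1. So f can't be 1.
That leaves f = 2. So c, h can't be 2.
So c = 8.

8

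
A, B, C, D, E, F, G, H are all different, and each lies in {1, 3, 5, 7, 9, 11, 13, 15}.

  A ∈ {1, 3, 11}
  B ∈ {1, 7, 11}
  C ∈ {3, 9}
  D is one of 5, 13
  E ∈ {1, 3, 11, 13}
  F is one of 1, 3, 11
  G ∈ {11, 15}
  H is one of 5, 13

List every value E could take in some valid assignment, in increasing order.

1, 3, 11

Among the 8 variables, 7 fits only B (and all 8 values in {1, 3, 5, 7, 9, 11, 13, 15} must be used), so B = 7.
Among the 7 still-open variables, 9 fits only C (and all 7 values in {1, 3, 5, 9, 11, 13, 15} must be used), so C = 9.
The 6 still-open variables draw from only 6 values {1, 3, 5, 11, 13, 15}, so each is used; only G can be 15, hence G = 15.
The 2 variables D and H are confined to {5, 13}, which locks those values in; drop them from E.
No further eliminations apply; E can still be any of 1, 3, 11.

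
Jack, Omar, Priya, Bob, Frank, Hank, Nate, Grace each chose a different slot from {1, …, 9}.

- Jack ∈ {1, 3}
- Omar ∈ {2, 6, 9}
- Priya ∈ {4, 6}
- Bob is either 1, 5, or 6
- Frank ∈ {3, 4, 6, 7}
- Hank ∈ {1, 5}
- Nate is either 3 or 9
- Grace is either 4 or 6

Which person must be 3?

Jack

The 8 variables together cover exactly {1, 2, 3, 4, 5, 6, 7, 9} — 8 values for 8 variables — and 2 appears only in Omar's list, so Omar = 2.
The 7 still-open variables together cover exactly {1, 3, 4, 5, 6, 7, 9} — 7 values for 7 variables — and 7 appears only in Frank's list, so Frank = 7.
The 6 still-open variables together cover exactly {1, 3, 4, 5, 6, 9} — 6 values for 6 variables — and 9 appears only in Nate's list, so Nate = 9.
Among the 5 still-open variables, 3 fits only Jack (and all 5 values in {1, 3, 4, 5, 6} must be used), so Jack = 3.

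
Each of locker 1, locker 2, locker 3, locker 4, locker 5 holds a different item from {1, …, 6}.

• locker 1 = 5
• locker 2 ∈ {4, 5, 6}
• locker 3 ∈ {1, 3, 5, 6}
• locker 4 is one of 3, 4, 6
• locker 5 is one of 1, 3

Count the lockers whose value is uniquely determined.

1

locker 1 has just one choice, so locker 1 = 5. So locker 2, locker 3 can't be 5.
Determined: locker 1=5. The other lockers each still have more than one consistent value. That makes 1.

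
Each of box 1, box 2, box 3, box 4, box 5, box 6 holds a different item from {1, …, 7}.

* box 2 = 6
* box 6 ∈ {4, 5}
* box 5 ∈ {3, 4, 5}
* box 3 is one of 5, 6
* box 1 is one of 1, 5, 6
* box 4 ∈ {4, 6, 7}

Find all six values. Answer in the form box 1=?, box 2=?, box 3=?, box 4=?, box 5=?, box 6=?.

box 2 has just one choice, so box 2 = 6. So box 1, box 3, box 4 can't be 6.
box 3's domain is down to {5}, so box 3 = 5. Strike 5 from box 1, box 5, box 6.
box 6's domain is down to {4}, so box 6 = 4. Strike 4 from box 4, box 5.
box 1 has just one choice, so box 1 = 1.
box 4 must be 7 (only option left).
box 5's domain is down to {3}, so box 5 = 3.

box 1=1, box 2=6, box 3=5, box 4=7, box 5=3, box 6=4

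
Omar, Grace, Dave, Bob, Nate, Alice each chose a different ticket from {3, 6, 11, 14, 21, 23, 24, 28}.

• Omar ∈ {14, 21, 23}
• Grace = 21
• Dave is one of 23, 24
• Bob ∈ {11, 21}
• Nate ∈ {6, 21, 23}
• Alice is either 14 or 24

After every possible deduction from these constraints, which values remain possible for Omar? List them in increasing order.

Grace has just one choice, so Grace = 21. Eliminate 21 elsewhere: Omar, Bob, Nate.
Bob's domain is down to {11}, so Bob = 11.
The 4 still-open variables together cover exactly {6, 14, 23, 24} — 4 values for 4 variables — and 6 appears only in Nate's list, so Nate = 6.
No further eliminations apply; Omar can still be any of 14, 23.

14, 23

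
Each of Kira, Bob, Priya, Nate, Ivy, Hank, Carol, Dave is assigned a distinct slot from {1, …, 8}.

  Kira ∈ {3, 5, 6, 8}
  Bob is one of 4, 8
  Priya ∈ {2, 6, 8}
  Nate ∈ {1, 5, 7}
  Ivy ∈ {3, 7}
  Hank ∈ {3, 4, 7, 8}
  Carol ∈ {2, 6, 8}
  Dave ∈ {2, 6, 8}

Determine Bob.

Among the 8 variables, 1 fits only Nate (and all 8 values in {1, 2, 3, 4, 5, 6, 7, 8} must be used), so Nate = 1.
Among the 7 still-open variables, 5 fits only Kira (and all 7 values in {2, 3, 4, 5, 6, 7, 8} must be used), so Kira = 5.
The 3 variables Priya, Carol, Dave are confined to {2, 6, 8}, which locks those values in; drop them from Bob, Hank.
So Bob = 4.

4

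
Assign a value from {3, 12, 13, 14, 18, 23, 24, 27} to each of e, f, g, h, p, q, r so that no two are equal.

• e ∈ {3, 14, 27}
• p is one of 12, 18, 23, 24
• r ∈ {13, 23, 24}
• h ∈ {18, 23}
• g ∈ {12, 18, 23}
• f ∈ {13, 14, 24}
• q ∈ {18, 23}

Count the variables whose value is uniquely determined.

h and q between them cover only {18, 23} — a naked pair. Remove those values from g, p, r.
g has just one choice, so g = 12. Eliminate 12 elsewhere: p.
p has just one choice, so p = 24. So f, r can't be 24.
r must be 13 (only option left). Remove 13 from f.
f must be 14 (only option left). Eliminate 14 elsewhere: e.
Determined: f=14, g=12, p=24, r=13. The other variables each still have more than one consistent value. That makes 4.

4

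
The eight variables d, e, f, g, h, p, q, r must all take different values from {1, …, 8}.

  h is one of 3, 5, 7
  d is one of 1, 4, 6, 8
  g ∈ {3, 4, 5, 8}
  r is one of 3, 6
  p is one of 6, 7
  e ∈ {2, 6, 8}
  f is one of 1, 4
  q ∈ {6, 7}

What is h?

5

Among the 8 variables, 2 fits only e (and all 8 values in {1, 2, 3, 4, 5, 6, 7, 8} must be used), so e = 2.
The 2 variables p and q are confined to {6, 7}, which locks those values in; drop them from d, h, r.
r has just one choice, so r = 3. Strike 3 from g, h.
So h = 5.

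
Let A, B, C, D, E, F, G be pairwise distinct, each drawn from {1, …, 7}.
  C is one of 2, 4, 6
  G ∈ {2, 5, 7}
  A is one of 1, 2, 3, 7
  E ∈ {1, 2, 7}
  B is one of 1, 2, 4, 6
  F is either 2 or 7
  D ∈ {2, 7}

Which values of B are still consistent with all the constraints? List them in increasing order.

Among the 7 variables, 3 fits only A (and all 7 values in {1, 2, 3, 4, 5, 6, 7} must be used), so A = 3.
The 6 still-open variables draw from only 6 values {1, 2, 4, 5, 6, 7}, so each is used; only G can be 5, hence G = 5.
D and F share exactly the 2 values {2, 7}; by pigeonhole those values go to them, so strike 2, 7 from B, C, E.
E has just one choice, so E = 1. Eliminate 1 elsewhere: B.
No further eliminations apply; B can still be any of 4, 6.

4, 6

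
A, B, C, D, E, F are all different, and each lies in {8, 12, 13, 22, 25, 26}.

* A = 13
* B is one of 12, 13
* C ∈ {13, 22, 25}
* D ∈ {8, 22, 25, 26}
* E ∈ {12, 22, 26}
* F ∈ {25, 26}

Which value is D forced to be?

A must be 13 (only option left). Remove 13 from B, C.
B's domain is down to {12}, so B = 12. Strike 12 from E.
The 4 still-open variables together cover exactly {8, 22, 25, 26} — 4 values for 4 variables — and 8 appears only in D's list, so D = 8.

8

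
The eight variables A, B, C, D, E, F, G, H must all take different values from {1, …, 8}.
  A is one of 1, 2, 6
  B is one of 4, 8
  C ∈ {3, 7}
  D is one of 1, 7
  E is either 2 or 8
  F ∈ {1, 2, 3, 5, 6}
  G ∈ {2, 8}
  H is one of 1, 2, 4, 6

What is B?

Among the 8 variables, 5 fits only F (and all 8 values in {1, 2, 3, 4, 5, 6, 7, 8} must be used), so F = 5.
The 7 still-open variables together cover exactly {1, 2, 3, 4, 6, 7, 8} — 7 values for 7 variables — and 3 appears only in C's list, so C = 3.
Among the 6 still-open variables, 7 fits only D (and all 6 values in {1, 2, 4, 6, 7, 8} must be used), so D = 7.
E and G between them cover only {2, 8} — a naked pair. Remove those values from A, B, H.
So B = 4.

4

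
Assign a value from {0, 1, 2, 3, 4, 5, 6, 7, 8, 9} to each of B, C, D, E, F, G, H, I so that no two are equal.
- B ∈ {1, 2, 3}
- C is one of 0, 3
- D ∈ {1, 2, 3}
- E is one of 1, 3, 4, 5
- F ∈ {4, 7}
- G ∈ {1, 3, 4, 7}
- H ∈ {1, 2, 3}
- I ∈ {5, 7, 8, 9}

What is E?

5

B, D, H between them cover only {1, 2, 3} — a naked triple. Remove those values from C, E, G.
C must be 0 (only option left).
F and G share exactly the 2 values {4, 7}; by pigeonhole those values go to them, so strike 4, 7 from E, I.
So E = 5.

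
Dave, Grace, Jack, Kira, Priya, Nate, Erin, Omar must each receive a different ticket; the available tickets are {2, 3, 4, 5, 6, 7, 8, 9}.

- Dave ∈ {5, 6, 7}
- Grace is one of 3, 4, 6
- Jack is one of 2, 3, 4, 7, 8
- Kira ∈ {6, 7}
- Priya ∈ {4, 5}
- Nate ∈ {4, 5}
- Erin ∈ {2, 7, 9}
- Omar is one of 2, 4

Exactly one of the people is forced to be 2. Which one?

The 8 variables together cover exactly {2, 3, 4, 5, 6, 7, 8, 9} — 8 values for 8 variables — and 8 appears only in Jack's list, so Jack = 8.
The 7 still-open variables draw from only 7 values {2, 3, 4, 5, 6, 7, 9}, so each is used; only Grace can be 3, hence Grace = 3.
Among the 6 still-open variables, 9 fits only Erin (and all 6 values in {2, 4, 5, 6, 7, 9} must be used), so Erin = 9.
Among the 5 still-open variables, 2 fits only Omar (and all 5 values in {2, 4, 5, 6, 7} must be used), so Omar = 2.

Omar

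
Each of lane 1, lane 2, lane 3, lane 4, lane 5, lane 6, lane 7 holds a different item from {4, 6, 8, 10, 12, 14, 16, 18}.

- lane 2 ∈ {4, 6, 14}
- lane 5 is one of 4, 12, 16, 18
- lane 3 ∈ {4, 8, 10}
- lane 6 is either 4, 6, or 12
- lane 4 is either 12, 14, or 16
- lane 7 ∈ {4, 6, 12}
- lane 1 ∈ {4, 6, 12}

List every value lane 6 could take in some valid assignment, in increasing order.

4, 6, 12

lane 1, lane 6, lane 7 share exactly the 3 values {4, 6, 12}; by pigeonhole those values go to them, so strike 4, 6, 12 from lane 2, lane 3, lane 4, lane 5.
That leaves lane 2 = 14. Remove 14 from lane 4.
That leaves lane 4 = 16. So lane 5 can't be 16.
lane 5's domain is down to {18}, so lane 5 = 18.
No further eliminations apply; lane 6 can still be any of 4, 6, 12.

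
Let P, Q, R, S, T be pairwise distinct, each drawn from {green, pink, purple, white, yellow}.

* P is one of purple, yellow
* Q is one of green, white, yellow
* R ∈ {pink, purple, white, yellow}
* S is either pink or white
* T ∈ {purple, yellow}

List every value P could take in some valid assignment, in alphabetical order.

purple, yellow

The 5 variables draw from only 5 values {green, pink, purple, white, yellow}, so each is used; only Q can be green, hence Q = green.
The 2 variables P and T are confined to {purple, yellow}, which locks those values in; drop them from R.
No further eliminations apply; P can still be any of purple, yellow.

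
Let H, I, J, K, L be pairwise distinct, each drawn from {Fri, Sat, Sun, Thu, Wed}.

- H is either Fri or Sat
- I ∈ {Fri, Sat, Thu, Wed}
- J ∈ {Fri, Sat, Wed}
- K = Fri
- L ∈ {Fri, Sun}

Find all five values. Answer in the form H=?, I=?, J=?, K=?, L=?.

K's domain is down to {Fri}, so K = Fri. Remove Fri from H, I, J, L.
That leaves L = Sun.
H's domain is down to {Sat}, so H = Sat. Remove Sat from I, J.
That leaves J = Wed. Remove Wed from I.
I must be Thu (only option left).

H=Sat, I=Thu, J=Wed, K=Fri, L=Sun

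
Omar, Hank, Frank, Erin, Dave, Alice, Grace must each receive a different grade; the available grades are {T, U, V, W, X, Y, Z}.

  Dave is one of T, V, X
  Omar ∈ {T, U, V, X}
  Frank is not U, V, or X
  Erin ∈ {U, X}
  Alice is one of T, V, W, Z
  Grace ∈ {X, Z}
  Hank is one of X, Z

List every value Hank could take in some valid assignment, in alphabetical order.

The 7 variables together cover exactly {T, U, V, W, X, Y, Z} — 7 values for 7 variables — and Y appears only in Frank's list, so Frank = Y.
The 6 still-open variables draw from only 6 values {T, U, V, W, X, Z}, so each is used; only Alice can be W, hence Alice = W.
The 2 variables Hank and Grace are confined to {X, Z}, which locks those values in; drop them from Omar, Erin, Dave.
Erin must be U (only option left). Eliminate U elsewhere: Omar.
No further eliminations apply; Hank can still be any of X, Z.

X, Z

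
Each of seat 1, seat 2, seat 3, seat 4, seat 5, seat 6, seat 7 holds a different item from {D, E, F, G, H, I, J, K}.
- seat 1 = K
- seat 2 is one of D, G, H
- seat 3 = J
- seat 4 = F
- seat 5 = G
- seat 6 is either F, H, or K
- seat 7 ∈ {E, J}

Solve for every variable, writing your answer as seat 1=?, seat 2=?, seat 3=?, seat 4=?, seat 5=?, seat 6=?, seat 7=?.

seat 1=K, seat 2=D, seat 3=J, seat 4=F, seat 5=G, seat 6=H, seat 7=E

seat 1's domain is down to {K}, so seat 1 = K. Eliminate K elsewhere: seat 6.
seat 3's domain is down to {J}, so seat 3 = J. So seat 7 can't be J.
That leaves seat 4 = F. So seat 6 can't be F.
seat 5 must be G (only option left). Remove G from seat 2.
That leaves seat 6 = H. Eliminate H elsewhere: seat 2.
That leaves seat 7 = E.
seat 2 must be D (only option left).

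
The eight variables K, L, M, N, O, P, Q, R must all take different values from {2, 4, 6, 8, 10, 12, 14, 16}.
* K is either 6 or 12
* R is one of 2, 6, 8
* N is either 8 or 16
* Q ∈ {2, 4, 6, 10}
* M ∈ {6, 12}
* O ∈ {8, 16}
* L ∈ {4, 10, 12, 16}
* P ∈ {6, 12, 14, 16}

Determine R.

2

The 8 variables together cover exactly {2, 4, 6, 8, 10, 12, 14, 16} — 8 values for 8 variables — and 14 appears only in P's list, so P = 14.
K and M between them cover only {6, 12} — a naked pair. Remove those values from L, Q, R.
The 2 variables N and O are confined to {8, 16}, which locks those values in; drop them from L, R.
So R = 2.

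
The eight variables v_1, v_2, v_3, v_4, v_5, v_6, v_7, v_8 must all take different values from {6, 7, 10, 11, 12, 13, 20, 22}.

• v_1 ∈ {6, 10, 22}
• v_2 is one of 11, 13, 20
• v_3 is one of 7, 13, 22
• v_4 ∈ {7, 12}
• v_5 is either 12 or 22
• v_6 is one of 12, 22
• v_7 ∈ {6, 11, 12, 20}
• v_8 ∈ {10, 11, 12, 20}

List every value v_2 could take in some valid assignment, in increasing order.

v_5 and v_6 between them cover only {12, 22} — a naked pair. Remove those values from v_1, v_3, v_4, v_7, v_8.
v_4 must be 7 (only option left). Remove 7 from v_3.
v_3 has just one choice, so v_3 = 13. Strike 13 from v_2.
No further eliminations apply; v_2 can still be any of 11, 20.

11, 20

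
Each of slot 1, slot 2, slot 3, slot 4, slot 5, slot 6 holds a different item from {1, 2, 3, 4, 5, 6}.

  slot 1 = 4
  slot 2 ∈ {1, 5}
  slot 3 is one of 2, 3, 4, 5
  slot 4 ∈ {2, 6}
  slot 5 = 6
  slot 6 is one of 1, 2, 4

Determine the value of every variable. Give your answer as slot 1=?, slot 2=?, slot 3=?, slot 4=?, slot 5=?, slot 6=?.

slot 1=4, slot 2=5, slot 3=3, slot 4=2, slot 5=6, slot 6=1

slot 1's domain is down to {4}, so slot 1 = 4. Remove 4 from slot 3, slot 6.
slot 5 has just one choice, so slot 5 = 6. Eliminate 6 elsewhere: slot 4.
slot 4 must be 2 (only option left). Remove 2 from slot 3, slot 6.
slot 6 has just one choice, so slot 6 = 1. Remove 1 from slot 2.
That leaves slot 2 = 5. Remove 5 from slot 3.
slot 3 has just one choice, so slot 3 = 3.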